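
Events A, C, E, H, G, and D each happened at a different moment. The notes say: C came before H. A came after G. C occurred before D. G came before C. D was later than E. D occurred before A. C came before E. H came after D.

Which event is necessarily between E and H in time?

Tracing the constraints gives E → D → H, so D sits after E and before H.
No other event is forced both after E and before H.

D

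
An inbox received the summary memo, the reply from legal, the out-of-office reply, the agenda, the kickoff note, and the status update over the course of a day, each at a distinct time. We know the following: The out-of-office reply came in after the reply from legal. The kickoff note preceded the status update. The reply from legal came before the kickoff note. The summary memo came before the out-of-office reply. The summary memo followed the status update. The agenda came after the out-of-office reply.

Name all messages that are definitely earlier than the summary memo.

the kickoff note, the reply from legal, the status update

Directly stated before the summary memo: the status update.
The kickoff note reaches the summary memo via the kickoff note → the status update → the summary memo.
The reply from legal reaches the summary memo via the reply from legal → the kickoff note → the status update → the summary memo.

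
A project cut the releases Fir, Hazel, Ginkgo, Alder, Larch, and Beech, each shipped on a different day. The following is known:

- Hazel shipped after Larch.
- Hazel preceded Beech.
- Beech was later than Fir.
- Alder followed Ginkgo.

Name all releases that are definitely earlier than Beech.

Fir, Hazel, Larch

Directly stated before Beech: Fir and Hazel.
Larch reaches Beech via Larch → Hazel → Beech.
No chain forces Alder (or any of the others) ahead of Beech.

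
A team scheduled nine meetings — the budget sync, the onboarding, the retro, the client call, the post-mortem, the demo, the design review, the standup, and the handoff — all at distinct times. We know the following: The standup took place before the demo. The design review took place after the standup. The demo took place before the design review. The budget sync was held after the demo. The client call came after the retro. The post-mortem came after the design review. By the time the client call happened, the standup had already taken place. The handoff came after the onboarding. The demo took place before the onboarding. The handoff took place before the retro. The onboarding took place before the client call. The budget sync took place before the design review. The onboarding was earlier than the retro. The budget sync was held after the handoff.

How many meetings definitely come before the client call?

Directly stated before the client call: the onboarding, the retro, and the standup.
The demo reaches the client call via the demo → the onboarding → the client call.
The handoff reaches the client call via the handoff → the retro → the client call.
That's the demo, the handoff, the onboarding, the retro, and the standup — 5 in all.

5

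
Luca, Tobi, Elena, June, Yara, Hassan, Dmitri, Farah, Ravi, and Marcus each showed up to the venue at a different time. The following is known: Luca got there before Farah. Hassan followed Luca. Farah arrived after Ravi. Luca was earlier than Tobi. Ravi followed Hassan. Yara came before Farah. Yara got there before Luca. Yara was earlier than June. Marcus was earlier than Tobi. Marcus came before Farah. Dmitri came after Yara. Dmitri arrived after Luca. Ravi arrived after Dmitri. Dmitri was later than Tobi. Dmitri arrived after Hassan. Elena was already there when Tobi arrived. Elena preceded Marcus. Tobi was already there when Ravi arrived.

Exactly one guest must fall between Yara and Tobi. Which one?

Tracing the constraints gives Yara → Luca → Tobi, so Luca sits after Yara and before Tobi.
No other guest is forced both after Yara and before Tobi.

Luca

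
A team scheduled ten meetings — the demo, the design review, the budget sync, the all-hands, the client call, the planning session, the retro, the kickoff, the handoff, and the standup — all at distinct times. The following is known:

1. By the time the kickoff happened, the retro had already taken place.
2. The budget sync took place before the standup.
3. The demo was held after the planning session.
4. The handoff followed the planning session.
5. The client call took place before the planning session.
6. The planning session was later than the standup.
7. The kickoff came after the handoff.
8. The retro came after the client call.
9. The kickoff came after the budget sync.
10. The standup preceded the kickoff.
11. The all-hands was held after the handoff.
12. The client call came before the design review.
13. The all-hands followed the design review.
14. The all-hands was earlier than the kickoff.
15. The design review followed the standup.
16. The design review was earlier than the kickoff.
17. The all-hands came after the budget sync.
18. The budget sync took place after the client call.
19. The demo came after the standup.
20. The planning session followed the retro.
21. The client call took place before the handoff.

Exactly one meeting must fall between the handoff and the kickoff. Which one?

Tracing the constraints gives the handoff → the all-hands → the kickoff, so the all-hands sits after the handoff and before the kickoff.
No other meeting is forced both after the handoff and before the kickoff.

the all-hands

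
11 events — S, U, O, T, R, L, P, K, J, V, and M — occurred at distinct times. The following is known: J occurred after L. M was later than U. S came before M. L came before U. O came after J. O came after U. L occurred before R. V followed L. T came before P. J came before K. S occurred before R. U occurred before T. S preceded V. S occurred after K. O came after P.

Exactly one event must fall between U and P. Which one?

Tracing the constraints gives U → T → P, so T sits after U and before P.
No other event is forced both after U and before P.

T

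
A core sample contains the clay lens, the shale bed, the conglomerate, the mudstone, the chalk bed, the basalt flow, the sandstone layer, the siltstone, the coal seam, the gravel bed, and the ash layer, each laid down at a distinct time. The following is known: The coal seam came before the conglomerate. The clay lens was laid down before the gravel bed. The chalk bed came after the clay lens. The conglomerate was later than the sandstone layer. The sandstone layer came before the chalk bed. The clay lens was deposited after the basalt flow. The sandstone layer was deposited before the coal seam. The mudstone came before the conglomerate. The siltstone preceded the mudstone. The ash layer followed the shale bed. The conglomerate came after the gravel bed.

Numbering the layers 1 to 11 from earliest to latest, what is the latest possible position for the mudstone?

10

The mudstone must come before the conglomerate — 1 layer forced after it.
Everything else can be placed before the mudstone in some valid order, so the mudstone can sit as late as position 11 − 1 = 10.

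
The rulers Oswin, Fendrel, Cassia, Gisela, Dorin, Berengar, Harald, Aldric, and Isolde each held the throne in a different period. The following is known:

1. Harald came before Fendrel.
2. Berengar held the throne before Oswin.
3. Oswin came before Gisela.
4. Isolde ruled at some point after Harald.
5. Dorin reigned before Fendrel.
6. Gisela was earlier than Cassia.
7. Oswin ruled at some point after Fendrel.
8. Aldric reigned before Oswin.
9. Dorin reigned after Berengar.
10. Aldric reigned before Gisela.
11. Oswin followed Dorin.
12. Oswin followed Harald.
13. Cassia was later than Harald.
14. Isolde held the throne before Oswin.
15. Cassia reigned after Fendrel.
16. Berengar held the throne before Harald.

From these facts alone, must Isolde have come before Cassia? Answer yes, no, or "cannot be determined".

Chain the constraints: Isolde → Oswin → Gisela → Cassia. Each link is directly stated, so Isolde comes before Cassia.

yes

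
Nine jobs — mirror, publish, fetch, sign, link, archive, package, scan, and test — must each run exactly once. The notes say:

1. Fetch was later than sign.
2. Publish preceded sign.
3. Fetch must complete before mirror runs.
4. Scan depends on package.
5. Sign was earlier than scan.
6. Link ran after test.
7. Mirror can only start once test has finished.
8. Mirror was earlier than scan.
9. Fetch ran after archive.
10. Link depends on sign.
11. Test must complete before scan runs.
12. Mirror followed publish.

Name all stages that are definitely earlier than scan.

archive, fetch, mirror, package, publish, sign, test

Directly stated before scan: mirror, package, sign, and test.
Archive reaches scan via archive → fetch → mirror → scan.
Fetch reaches scan via fetch → mirror → scan.
Publish reaches scan via publish → mirror → scan.
No chain forces link ahead of scan.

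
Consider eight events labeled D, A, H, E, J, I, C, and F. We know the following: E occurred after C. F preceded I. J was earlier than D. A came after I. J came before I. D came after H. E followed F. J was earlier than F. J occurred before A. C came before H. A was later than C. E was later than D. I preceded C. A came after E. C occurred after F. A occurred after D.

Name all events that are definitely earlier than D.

Directly stated before D: H and J.
C reaches D via C → H → D.
F reaches D via F → C → H → D.
I reaches D via I → C → H → D.
No chain forces A (or any of the others) ahead of D.

C, F, H, I, J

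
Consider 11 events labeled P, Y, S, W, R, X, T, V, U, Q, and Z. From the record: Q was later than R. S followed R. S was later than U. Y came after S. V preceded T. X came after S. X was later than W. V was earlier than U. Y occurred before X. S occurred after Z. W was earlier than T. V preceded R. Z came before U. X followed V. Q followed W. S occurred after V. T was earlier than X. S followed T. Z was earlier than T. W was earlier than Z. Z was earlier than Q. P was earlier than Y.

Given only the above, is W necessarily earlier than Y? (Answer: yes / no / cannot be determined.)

yes

Chain the constraints: W → T → S → Y. Each link is directly stated, so W comes before Y.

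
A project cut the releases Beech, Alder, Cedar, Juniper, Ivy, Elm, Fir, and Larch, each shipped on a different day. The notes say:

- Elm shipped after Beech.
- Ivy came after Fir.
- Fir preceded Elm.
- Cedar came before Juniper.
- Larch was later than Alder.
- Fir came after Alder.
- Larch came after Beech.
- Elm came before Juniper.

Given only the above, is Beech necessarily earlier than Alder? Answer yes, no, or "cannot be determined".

No chain of stated constraints runs from Beech to Alder, and none runs from Alder to Beech either.
So the relative order of Beech and Alder is not fixed by the given facts.

cannot be determined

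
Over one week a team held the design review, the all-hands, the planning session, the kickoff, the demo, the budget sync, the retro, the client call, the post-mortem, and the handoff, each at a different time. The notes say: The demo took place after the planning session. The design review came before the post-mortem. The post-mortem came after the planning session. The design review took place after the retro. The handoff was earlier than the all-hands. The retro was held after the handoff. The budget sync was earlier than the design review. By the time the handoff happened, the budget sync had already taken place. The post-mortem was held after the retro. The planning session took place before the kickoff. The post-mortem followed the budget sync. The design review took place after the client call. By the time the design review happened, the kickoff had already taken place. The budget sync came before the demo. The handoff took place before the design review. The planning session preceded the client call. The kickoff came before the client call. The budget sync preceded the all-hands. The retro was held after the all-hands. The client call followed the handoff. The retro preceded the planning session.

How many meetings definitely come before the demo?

Directly stated before the demo: the budget sync and the planning session.
The all-hands reaches the demo via the all-hands → the retro → the planning session → the demo.
The handoff reaches the demo via the handoff → the retro → the planning session → the demo.
The retro reaches the demo via the retro → the planning session → the demo.
That's the all-hands, the budget sync, the handoff, the planning session, and the retro — 5 in all.

5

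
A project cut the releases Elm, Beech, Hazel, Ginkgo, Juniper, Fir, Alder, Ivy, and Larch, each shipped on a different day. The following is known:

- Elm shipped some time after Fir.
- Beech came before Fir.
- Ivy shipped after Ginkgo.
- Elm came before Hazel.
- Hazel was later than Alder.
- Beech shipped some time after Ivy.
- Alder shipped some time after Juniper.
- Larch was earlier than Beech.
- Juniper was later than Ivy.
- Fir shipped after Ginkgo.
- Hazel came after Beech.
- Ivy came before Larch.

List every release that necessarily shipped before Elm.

Directly stated before Elm: Fir.
Beech reaches Elm via Beech → Fir → Elm.
Ginkgo reaches Elm via Ginkgo → Fir → Elm.
Ivy reaches Elm via Ivy → Beech → Fir → Elm.
Likewise Larch reaches Elm by chaining the stated constraints.

Beech, Fir, Ginkgo, Ivy, Larch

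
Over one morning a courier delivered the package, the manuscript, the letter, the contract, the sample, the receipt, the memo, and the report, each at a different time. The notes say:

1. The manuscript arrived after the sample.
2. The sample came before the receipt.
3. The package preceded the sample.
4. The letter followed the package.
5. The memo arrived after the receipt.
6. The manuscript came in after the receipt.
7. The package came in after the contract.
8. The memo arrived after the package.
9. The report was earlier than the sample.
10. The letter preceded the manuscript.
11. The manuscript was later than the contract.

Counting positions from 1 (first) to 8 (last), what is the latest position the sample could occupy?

5

The sample must come before the manuscript, the memo, and the receipt — 3 items forced after it.
Everything else can be placed before the sample in some valid order, so the sample can sit as late as position 8 − 3 = 5.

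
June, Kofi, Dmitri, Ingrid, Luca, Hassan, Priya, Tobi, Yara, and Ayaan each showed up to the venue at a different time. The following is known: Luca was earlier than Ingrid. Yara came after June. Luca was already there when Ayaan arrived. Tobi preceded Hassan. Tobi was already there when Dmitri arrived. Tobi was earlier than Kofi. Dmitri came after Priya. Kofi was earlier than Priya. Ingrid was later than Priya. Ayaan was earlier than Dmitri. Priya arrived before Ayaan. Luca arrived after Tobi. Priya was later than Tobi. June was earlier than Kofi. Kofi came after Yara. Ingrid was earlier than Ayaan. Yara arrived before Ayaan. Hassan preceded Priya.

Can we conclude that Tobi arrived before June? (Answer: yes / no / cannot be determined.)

No chain of stated constraints runs from Tobi to June, and none runs from June to Tobi either.
So the relative order of Tobi and June is not fixed by the given facts.

cannot be determined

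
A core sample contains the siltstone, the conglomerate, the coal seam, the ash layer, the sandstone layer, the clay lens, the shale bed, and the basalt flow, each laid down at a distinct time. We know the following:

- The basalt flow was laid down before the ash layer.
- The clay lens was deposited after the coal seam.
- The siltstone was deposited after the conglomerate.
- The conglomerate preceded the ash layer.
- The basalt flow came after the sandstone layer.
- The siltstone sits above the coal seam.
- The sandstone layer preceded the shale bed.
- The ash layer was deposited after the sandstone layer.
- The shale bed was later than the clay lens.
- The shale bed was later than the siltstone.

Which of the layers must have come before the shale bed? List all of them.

the clay lens, the coal seam, the conglomerate, the sandstone layer, the siltstone

Directly stated before the shale bed: the clay lens, the sandstone layer, and the siltstone.
The coal seam reaches the shale bed via the coal seam → the siltstone → the shale bed.
The conglomerate reaches the shale bed via the conglomerate → the siltstone → the shale bed.
No chain forces the basalt flow (or any of the others) ahead of the shale bed.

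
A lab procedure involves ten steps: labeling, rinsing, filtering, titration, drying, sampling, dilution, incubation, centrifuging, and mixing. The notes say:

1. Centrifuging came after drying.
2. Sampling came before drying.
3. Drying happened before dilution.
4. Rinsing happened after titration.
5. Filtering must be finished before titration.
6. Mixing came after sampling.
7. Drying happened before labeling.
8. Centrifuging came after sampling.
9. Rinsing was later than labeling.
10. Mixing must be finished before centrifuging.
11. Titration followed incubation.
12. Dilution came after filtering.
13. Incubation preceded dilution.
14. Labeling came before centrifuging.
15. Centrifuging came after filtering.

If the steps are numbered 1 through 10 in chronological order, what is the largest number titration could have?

Titration must come before rinsing — 1 step forced after it.
Everything else can be placed before titration in some valid order, so titration can sit as late as position 10 − 1 = 9.

9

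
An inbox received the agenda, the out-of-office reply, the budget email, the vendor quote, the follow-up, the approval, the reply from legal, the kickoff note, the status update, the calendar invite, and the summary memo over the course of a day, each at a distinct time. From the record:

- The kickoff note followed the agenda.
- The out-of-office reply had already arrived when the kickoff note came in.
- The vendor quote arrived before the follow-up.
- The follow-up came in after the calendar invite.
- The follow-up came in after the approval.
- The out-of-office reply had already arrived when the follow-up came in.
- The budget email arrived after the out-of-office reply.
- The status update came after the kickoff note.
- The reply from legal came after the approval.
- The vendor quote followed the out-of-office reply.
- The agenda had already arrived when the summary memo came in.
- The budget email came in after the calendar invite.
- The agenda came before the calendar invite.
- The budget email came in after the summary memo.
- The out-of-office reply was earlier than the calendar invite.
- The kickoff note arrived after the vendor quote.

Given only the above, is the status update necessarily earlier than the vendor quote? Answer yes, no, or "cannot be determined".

Tracing the constraints gives the vendor quote → the kickoff note → the status update, so the vendor quote must come before the status update.
That means the status update cannot be before the vendor quote.

no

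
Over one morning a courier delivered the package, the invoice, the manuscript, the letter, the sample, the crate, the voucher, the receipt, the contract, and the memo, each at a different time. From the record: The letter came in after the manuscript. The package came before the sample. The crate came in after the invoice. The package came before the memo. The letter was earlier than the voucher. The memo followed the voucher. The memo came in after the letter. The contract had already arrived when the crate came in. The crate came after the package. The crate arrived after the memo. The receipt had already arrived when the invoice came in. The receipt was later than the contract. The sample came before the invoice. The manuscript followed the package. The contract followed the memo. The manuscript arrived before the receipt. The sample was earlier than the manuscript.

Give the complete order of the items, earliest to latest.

the package, the sample, the manuscript, the letter, the voucher, the memo, the contract, the receipt, the invoice, the crate

The constraints fix every adjacent pair, so only one ordering works:
the package → the sample → the manuscript → the letter → the voucher → the memo → the contract → the receipt → the invoice → the crate.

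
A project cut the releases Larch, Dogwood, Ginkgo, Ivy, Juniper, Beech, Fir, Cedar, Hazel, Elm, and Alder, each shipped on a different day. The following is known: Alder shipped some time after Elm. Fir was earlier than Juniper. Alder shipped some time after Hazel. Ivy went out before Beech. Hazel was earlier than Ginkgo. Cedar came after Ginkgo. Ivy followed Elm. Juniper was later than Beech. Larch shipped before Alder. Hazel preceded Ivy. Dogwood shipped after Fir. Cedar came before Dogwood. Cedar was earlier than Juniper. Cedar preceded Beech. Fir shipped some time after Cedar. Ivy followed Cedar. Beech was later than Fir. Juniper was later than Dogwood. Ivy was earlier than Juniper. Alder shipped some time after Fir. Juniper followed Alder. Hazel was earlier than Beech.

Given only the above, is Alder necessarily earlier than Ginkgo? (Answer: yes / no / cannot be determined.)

Tracing the constraints gives Ginkgo → Cedar → Fir → Alder, so Ginkgo must come before Alder.
That means Alder cannot be before Ginkgo.

no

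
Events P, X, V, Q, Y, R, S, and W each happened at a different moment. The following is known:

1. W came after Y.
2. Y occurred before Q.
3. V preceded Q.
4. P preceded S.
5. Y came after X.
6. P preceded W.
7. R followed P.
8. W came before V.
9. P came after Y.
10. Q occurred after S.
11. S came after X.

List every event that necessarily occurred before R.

Directly stated before R: P.
X reaches R via X → Y → P → R.
Y reaches R via Y → P → R.

P, X, Y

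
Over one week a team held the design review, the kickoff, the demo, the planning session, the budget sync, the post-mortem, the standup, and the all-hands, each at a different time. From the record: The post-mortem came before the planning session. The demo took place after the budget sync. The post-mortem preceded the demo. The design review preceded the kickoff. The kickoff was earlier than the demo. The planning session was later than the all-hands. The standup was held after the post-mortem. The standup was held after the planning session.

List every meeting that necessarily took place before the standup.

the all-hands, the planning session, the post-mortem

Directly stated before the standup: the planning session and the post-mortem.
The all-hands reaches the standup via the all-hands → the planning session → the standup.
No chain forces the design review (or any of the others) ahead of the standup.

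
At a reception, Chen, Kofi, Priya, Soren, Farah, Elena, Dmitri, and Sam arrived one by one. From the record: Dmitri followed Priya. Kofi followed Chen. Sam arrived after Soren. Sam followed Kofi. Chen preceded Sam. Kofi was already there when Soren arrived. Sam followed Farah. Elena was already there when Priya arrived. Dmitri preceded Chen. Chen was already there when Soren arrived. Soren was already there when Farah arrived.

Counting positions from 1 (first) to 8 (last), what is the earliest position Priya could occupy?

Elena must come before Priya — 1 forced predecessor.
Nothing else is forced ahead of Priya, so their earliest slot is position 1 + 1 = 2.

2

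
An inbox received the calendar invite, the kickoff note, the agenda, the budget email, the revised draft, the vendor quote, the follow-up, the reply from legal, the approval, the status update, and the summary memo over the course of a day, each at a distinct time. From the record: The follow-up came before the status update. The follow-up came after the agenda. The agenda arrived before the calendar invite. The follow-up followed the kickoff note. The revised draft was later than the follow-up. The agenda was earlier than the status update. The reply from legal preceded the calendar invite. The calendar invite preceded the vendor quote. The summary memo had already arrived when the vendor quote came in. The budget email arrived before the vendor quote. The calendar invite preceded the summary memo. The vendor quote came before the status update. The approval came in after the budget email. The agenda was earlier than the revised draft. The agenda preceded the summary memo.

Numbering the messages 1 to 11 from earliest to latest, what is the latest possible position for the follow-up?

The follow-up must come before the revised draft and the status update — 2 messages forced after it.
Everything else can be placed before the follow-up in some valid order, so the follow-up can sit as late as position 11 − 2 = 9.

9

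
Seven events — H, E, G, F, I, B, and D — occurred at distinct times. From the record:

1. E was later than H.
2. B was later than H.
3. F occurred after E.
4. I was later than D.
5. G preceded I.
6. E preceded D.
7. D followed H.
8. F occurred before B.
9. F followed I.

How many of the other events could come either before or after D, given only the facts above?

1

Forced before D: E and H; forced after D: B, F, and I.
That leaves G with no forced order relative to D — 1.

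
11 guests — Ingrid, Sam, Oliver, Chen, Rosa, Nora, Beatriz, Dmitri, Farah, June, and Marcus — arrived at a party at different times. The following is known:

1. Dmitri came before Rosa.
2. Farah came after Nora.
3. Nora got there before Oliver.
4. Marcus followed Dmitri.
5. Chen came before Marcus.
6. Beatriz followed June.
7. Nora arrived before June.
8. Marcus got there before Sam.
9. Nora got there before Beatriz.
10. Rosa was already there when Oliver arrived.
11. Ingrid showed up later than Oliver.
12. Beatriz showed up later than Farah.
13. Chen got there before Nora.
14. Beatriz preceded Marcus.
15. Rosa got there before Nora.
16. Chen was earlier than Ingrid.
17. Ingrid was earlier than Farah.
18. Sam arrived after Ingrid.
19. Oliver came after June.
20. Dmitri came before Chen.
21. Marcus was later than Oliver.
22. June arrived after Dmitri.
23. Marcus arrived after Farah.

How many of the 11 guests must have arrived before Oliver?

5

Directly stated before Oliver: June, Nora, and Rosa.
Chen reaches Oliver via Chen → Nora → Oliver.
Dmitri reaches Oliver via Dmitri → June → Oliver.
No chain forces Marcus (or any of the others) ahead of Oliver.
That's Chen, Dmitri, June, Nora, and Rosa — 5 in all.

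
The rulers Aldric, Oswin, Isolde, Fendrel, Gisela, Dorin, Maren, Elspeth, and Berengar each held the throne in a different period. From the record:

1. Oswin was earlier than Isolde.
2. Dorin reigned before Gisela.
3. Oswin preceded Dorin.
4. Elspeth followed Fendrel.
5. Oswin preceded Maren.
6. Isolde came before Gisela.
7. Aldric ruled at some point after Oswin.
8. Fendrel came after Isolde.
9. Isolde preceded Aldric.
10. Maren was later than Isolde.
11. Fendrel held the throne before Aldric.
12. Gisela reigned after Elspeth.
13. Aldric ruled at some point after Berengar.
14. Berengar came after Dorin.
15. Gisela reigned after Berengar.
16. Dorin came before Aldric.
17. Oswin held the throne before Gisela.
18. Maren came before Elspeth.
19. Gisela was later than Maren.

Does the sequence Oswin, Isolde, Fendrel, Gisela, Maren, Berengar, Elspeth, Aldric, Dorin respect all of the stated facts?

The constraints require Dorin before Aldric, but in the proposed sequence Aldric appears ahead of Dorin. That one violation is enough.

no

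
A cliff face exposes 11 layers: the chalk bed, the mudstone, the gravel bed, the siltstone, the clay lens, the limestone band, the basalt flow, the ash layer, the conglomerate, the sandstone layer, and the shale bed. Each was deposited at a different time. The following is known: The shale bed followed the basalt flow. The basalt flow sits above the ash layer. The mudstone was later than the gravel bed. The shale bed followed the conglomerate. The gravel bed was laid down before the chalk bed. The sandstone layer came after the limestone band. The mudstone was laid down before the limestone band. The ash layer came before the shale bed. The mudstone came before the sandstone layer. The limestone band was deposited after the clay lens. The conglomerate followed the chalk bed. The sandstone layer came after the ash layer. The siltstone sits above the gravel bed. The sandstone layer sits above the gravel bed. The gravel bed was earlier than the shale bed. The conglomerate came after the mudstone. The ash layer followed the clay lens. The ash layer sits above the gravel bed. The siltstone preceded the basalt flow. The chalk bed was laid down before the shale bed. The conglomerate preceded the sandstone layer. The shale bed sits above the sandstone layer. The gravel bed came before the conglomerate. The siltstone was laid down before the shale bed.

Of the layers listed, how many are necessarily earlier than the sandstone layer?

7

Directly stated before the sandstone layer: the ash layer, the conglomerate, the gravel bed, the limestone band, and the mudstone.
The chalk bed reaches the sandstone layer via the chalk bed → the conglomerate → the sandstone layer.
The clay lens reaches the sandstone layer via the clay lens → the limestone band → the sandstone layer.
No chain forces the siltstone (or any of the others) ahead of the sandstone layer.
That's the ash layer, the chalk bed, the clay lens, the conglomerate, the gravel bed, the limestone band, and the mudstone — 7 in all.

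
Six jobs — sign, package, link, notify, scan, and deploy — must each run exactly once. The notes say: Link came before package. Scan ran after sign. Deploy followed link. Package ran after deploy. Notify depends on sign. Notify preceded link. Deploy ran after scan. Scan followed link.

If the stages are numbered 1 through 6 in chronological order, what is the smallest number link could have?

Notify and sign must both come before link — 2 forced predecessors.
Nothing else is forced ahead of link, so its earliest slot is position 2 + 1 = 3.

3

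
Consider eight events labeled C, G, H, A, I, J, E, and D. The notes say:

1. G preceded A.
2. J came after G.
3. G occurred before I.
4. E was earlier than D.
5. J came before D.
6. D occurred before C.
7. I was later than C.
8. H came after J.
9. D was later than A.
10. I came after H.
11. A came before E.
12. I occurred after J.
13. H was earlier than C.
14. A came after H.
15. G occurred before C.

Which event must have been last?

Every other event has a chain of constraints placing it before I, so I is last.

I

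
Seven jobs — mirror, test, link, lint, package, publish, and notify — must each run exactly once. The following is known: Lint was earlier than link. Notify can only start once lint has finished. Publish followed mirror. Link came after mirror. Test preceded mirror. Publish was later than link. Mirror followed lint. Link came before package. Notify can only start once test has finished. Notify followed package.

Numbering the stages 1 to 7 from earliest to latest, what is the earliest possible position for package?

5

Link, lint, mirror, and test must all come before package — 4 forced predecessors.
Nothing else is forced ahead of package, so its earliest slot is position 4 + 1 = 5.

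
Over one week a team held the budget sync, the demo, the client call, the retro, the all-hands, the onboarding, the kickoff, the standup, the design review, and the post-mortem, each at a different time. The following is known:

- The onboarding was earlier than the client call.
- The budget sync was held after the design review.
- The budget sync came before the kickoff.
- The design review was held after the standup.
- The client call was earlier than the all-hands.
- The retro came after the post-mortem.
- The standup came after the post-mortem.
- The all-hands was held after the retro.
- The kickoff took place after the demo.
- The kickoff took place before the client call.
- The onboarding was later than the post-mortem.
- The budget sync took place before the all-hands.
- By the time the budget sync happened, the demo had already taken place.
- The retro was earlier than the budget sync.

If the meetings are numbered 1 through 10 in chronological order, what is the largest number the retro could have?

6

The retro must come before the all-hands, the budget sync, the client call, and the kickoff — 4 meetings forced after it.
Everything else can be placed before the retro in some valid order, so the retro can sit as late as position 10 − 4 = 6.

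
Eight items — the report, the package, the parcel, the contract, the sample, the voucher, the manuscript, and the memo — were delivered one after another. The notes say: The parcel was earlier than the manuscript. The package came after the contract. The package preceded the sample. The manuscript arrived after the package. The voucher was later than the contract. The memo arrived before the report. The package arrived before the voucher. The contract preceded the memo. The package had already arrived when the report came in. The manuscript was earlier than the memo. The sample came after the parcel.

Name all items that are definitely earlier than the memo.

Directly stated before the memo: the contract and the manuscript.
The package reaches the memo via the package → the manuscript → the memo.
The parcel reaches the memo via the parcel → the manuscript → the memo.
No chain forces the sample (or any of the others) ahead of the memo.

the contract, the manuscript, the package, the parcel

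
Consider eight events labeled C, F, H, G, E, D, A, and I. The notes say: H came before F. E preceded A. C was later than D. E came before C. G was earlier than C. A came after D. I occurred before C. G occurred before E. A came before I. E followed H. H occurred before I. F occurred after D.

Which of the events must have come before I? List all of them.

A, D, E, G, H

Directly stated before I: A and H.
D reaches I via D → A → I.
E reaches I via E → A → I.
G reaches I via G → E → A → I.
No chain forces F (or any of the others) ahead of I.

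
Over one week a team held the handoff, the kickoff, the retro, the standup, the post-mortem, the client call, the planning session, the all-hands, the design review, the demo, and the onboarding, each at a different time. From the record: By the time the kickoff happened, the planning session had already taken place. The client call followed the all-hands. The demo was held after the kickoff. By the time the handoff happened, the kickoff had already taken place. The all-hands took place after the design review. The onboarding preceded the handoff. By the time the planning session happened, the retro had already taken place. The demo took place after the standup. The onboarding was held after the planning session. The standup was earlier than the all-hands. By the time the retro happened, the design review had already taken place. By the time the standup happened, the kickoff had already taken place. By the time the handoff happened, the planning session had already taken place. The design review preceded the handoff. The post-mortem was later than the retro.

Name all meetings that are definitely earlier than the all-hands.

Directly stated before the all-hands: the design review and the standup.
The kickoff reaches the all-hands via the kickoff → the standup → the all-hands.
The planning session reaches the all-hands via the planning session → the kickoff → the standup → the all-hands.
The retro reaches the all-hands via the retro → the planning session → the kickoff → the standup → the all-hands.

the design review, the kickoff, the planning session, the retro, the standup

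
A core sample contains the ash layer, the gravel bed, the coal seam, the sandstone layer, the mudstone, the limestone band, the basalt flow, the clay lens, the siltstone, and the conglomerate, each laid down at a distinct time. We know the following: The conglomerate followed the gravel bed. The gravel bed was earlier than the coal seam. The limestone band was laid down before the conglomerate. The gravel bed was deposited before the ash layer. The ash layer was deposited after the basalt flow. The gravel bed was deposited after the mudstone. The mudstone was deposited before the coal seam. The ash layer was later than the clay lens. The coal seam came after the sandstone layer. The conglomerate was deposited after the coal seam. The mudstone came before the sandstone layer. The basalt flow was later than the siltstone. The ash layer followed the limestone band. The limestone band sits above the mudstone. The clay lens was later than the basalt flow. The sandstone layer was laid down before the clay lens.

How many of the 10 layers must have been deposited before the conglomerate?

Directly stated before the conglomerate: the coal seam, the gravel bed, and the limestone band.
The mudstone reaches the conglomerate via the mudstone → the coal seam → the conglomerate.
The sandstone layer reaches the conglomerate via the sandstone layer → the coal seam → the conglomerate.
That's the coal seam, the gravel bed, the limestone band, the mudstone, and the sandstone layer — 5 in all.

5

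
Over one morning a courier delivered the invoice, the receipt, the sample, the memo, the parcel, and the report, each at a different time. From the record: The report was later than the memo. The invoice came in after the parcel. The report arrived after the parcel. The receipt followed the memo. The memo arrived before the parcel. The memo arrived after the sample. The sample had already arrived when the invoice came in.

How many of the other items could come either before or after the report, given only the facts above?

Forced before the report: the memo, the parcel, and the sample.
That leaves the invoice and the receipt with no forced order relative to the report — 2.

2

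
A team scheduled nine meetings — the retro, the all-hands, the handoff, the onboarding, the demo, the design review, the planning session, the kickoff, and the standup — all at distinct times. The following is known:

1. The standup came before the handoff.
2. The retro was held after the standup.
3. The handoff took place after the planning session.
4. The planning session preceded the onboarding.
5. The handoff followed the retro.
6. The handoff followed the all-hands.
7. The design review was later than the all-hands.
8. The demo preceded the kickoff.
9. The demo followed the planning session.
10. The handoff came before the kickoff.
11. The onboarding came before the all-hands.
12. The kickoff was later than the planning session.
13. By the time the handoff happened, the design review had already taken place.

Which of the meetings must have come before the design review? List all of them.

the all-hands, the onboarding, the planning session

Directly stated before the design review: the all-hands.
The onboarding reaches the design review via the onboarding → the all-hands → the design review.
The planning session reaches the design review via the planning session → the onboarding → the all-hands → the design review.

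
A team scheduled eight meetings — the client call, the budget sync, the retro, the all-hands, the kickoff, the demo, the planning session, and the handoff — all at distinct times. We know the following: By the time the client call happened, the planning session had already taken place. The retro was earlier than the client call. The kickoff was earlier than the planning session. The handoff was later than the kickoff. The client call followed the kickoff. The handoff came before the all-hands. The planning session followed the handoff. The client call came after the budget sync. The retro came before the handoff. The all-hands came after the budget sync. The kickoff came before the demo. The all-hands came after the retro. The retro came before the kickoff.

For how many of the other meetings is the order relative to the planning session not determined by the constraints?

Forced before the planning session: the handoff, the kickoff, and the retro; forced after the planning session: the client call.
That leaves the all-hands, the budget sync, and the demo with no forced order relative to the planning session — 3.

3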